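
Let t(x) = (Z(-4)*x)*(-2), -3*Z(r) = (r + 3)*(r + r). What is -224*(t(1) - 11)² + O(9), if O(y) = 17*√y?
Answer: -64277/9 ≈ -7141.9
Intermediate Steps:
Z(r) = -2*r*(3 + r)/3 (Z(r) = -(r + 3)*(r + r)/3 = -(3 + r)*2*r/3 = -2*r*(3 + r)/3)
t(x) = 16*x/3 (t(x) = ((-⅔*(-4)*(3 - 4))*x)*(-2) = ((-⅔*(-4)*(-1))*x)*(-2) = -8*x/3*(-2) = 16*x/3)
-224*(t(1) - 11)² + O(9) = -224*((16/3)*1 - 11)² + 17*√9 = -224*(16/3 - 11)² + 17*3 = -224*(-17/3)² + 51 = -224*289/9 + 51 = -64736/9 + 51 = -64277/9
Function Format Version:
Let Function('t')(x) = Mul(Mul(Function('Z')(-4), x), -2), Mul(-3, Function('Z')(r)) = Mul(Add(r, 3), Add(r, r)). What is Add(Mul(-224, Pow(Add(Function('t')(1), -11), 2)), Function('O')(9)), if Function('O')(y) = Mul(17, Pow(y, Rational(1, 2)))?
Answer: Rational(-64277, 9) ≈ -7141.9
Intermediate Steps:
Function('Z')(r) = Mul(Rational(-2, 3), r, Add(3, r)) (Function('Z')(r) = Mul(Rational(-1, 3), Mul(Add(r, 3), Add(r, r))) = Mul(Rational(-1, 3), Mul(Add(3, r), Mul(2, r))) = Mul(Rational(-1, 3), Mul(2, r, Add(3, r))) = Mul(Rational(-2, 3), r, Add(3, r)))
Function('t')(x) = Mul(Rational(16, 3), x) (Function('t')(x) = Mul(Mul(Mul(Rational(-2, 3), -4, Add(3, -4)), x), -2) = Mul(Mul(Mul(Rational(-2, 3), -4, -1), x), -2) = Mul(Mul(Rational(-8, 3), x), -2) = Mul(Rational(16, 3), x))
Add(Mul(-224, Pow(Add(Function('t')(1), -11), 2)), Function('O')(9)) = Add(Mul(-224, Pow(Add(Mul(Rational(16, 3), 1), -11), 2)), Mul(17, Pow(9, Rational(1, 2)))) = Add(Mul(-224, Pow(Add(Rational(16, 3), -11), 2)), Mul(17, 3)) = Add(Mul(-224, Pow(Rational(-17, 3), 2)), 51) = Add(Mul(-224, Rational(289, 9)), 51) = Add(Rational(-64736, 9), 51) = Rational(-64277, 9)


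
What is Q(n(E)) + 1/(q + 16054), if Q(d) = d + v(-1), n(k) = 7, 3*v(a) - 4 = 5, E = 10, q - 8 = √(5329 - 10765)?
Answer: 429991477/42998880 - I*√151/42998880 ≈ 10.0 - 2.8578e-7*I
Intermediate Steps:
q = 8 + 6*I*√151 (q = 8 + √(5329 - 10765) = 8 + √(-5436) = 8 + 6*I*√151 ≈ 8.0 + 73.729*I)
v(a) = 3 (v(a) = 4/3 + (⅓)*5 = 4/3 + 5/3 = 3)
Q(d) = 3 + d (Q(d) = d + 3 = 3 + d)
Q(n(E)) + 1/(q + 16054) = (3 + 7) + 1/((8 + 6*I*√151) + 16054) = 10 + 1/(16062 + 6*I*√151)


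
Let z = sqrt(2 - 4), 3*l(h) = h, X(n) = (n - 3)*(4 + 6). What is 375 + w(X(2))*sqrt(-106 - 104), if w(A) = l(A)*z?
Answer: 375 + 20*sqrt(105)/3 ≈ 443.31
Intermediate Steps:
X(n) = -30 + 10*n (X(n) = (-3 + n)*10 = -30 + 10*n)
l(h) = h/3
z = I*sqrt(2) (z = sqrt(-2) = I*sqrt(2) ≈ 1.4142*I)
w(A) = I*A*sqrt(2)/3 (w(A) = (A/3)*(I*sqrt(2)) = I*A*sqrt(2)/3)
375 + w(X(2))*sqrt(-106 - 104) = 375 + (I*(-30 + 10*2)*sqrt(2)/3)*sqrt(-106 - 104) = 375 + (I*(-30 + 20)*sqrt(2)/3)*sqrt(-210) = 375 + ((1/3)*I*(-10)*sqrt(2))*(I*sqrt(210)) = 375 + (-10*I*sqrt(2)/3)*(I*sqrt(210)) = 375 + 20*sqrt(105)/3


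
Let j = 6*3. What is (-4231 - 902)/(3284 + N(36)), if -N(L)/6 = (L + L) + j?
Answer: -5133/2744 ≈ -1.8706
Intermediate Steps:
j = 18
N(L) = -108 - 12*L (N(L) = -6*((L + L) + 18) = -6*(2*L + 18) = -6*(18 + 2*L) = -108 - 12*L)
(-4231 - 902)/(3284 + N(36)) = (-4231 - 902)/(3284 + (-108 - 12*36)) = -5133/(3284 + (-108 - 432)) = -5133/(3284 - 540) = -5133/2744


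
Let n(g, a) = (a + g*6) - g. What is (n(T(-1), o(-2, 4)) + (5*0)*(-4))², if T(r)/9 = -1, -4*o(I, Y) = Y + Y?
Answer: 2209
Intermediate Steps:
o(I, Y) = -Y/2 (o(I, Y) = -(Y + Y)/4 = -Y/2)
T(r) = -9 (T(r) = 9*(-1) = -9)
n(g, a) = a + 5*g (n(g, a) = (a + 6*g) - g = a + 5*g)
(n(T(-1), o(-2, 4)) + (5*0)*(-4))² = ((-½*4 + 5*(-9)) + (5*0)*(-4))² = ((-2 - 45) + 0*(-4))² = (-47 + 0)² = (-47)² = 2209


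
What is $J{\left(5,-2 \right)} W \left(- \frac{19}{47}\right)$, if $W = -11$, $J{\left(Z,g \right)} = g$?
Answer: $- \frac{418}{47} \approx -8.8936$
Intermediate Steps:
$J{\left(5,-2 \right)} W \left(- \frac{19}{47}\right) = \left(-2\right) \left(-11\right) \left(- \frac{19}{47}\right) = 22 \left(\left(-19\right) \frac{1}{47}\right) = 22 \left(- \frac{19}{47}\right) = - \frac{418}{47}$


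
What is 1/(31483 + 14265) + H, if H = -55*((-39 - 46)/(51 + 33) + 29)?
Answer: -369715316/240177 ≈ -1539.3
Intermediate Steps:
H = -129305/84 (H = -55*(-85/84 + 29) = -55*2351/84 = -129305/84 ≈ -1539.3)
1/(31483 + 14265) + H = 1/(31483 + 14265) - 129305/84 = 1/45748 - 129305/84 = -369715316/240177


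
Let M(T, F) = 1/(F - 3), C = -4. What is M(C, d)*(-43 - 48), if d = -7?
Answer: 91/10 ≈ 9.1000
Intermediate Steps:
M(T, F) = 1/(-3 + F)
M(C, d)*(-43 - 48) = (-43 - 48)/(-3 - 7) = -91/(-10) = -⅒*(-91) = 91/10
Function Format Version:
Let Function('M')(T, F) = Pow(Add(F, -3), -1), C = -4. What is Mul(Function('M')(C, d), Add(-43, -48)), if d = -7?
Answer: Rational(91, 10) ≈ 9.1000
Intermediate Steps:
Function('M')(T, F) = Pow(Add(-3, F), -1)
Mul(Function('M')(C, d), Add(-43, -48)) = Mul(Pow(Add(-3, -7), -1), Add(-43, -48)) = Mul(Pow(-10, -1), -91) = Mul(Rational(-1, 10), -91) = Rational(91, 10)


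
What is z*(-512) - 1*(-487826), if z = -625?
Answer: 807826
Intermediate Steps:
z*(-512) - 1*(-487826) = -625*(-512) - 1*(-487826) = 320000 + 487826 = 807826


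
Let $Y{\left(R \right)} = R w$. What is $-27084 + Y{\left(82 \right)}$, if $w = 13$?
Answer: $-26018$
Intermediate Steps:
$Y{\left(R \right)} = 13 R$ ($Y{\left(R \right)} = R 13 = 13 R$)
$-27084 + Y{\left(82 \right)} = -27084 + 13 \cdot 82 = -27084 + 1066 = -26018$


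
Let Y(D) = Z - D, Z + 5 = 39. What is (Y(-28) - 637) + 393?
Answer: -182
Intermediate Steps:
Z = 34 (Z = -5 + 39 = 34)
Y(D) = 34 - D
(Y(-28) - 637) + 393 = ((34 - 1*(-28)) - 637) + 393 = ((34 + 28) - 637) + 393 = (62 - 637) + 393 = -575 + 393 = -182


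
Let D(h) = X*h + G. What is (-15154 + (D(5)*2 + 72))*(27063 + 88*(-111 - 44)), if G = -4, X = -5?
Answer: -203224220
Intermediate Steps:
D(h) = -4 - 5*h (D(h) = -5*h - 4 = -4 - 5*h)
(-15154 + (D(5)*2 + 72))*(27063 + 88*(-111 - 44)) = (-15154 + ((-4 - 5*5)*2 + 72))*(27063 + 88*(-111 - 44)) = (-15154 + ((-4 - 25)*2 + 72))*(27063 + 88*(-155)) = (-15154 + (-29*2 + 72))*(27063 - 13640) = (-15154 + (-58 + 72))*13423 = (-15154 + 14)*13423 = -15140*13423 = -203224220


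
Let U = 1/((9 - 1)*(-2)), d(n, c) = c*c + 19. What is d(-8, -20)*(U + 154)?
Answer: 1031997/16 ≈ 64500.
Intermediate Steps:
d(n, c) = 19 + c**2 (d(n, c) = c**2 + 19 = 19 + c**2)
U = -1/16 (U = 1/(8*(-2)) = 1/(-16) = -1/16 ≈ -0.062500)
d(-8, -20)*(U + 154) = (19 + (-20)**2)*(-1/16 + 154) = (19 + 400)*(2463/16) = 419*(2463/16) = 1031997/16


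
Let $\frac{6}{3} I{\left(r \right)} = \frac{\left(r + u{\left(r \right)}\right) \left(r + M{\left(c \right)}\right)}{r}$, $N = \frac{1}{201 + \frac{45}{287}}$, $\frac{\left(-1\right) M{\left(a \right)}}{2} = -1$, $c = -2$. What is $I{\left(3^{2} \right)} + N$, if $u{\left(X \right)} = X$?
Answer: $\frac{635339}{57732} \approx 11.005$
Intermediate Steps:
$M{\left(a \right)} = 2$ ($M{\left(a \right)} = \left(-2\right) \left(-1\right) = 2$)
$N = \frac{287}{57732}$ ($N = \frac{1}{201 + 45 \cdot \frac{1}{287}} = \frac{1}{201 + \frac{45}{287}} = \frac{1}{\frac{57732}{287}} = \frac{287}{57732} \approx 0.0049712$)
$I{\left(r \right)} = 2 + r$ ($I{\left(r \right)} = \frac{\left(r + r\right) \left(r + 2\right) \frac{1}{r}}{2} = \frac{2 r \left(2 + r\right) \frac{1}{r}}{2} = \frac{4 + 2 r}{2} = 2 + r$)
$I{\left(3^{2} \right)} + N = \left(2 + 3^{2}\right) + \frac{287}{57732} = \left(2 + 9\right) + \frac{287}{57732} = 11 + \frac{287}{57732} = \frac{635339}{57732}$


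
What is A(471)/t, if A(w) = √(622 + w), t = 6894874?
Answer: √1093/6894874 ≈ 4.7949e-6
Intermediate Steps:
A(471)/t = √(622 + 471)/6894874 = √1093*(1/6894874) = √1093/6894874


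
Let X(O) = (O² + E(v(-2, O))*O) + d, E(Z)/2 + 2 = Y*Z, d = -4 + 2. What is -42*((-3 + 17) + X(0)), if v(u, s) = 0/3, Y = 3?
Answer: -504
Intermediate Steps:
v(u, s) = 0 (v(u, s) = 0*(⅓) = 0)
d = -2
E(Z) = -4 + 6*Z (E(Z) = -4 + 2*(3*Z) = -4 + 6*Z)
X(O) = -2 + O² - 4*O (X(O) = (O² + (-4 + 6*0)*O) - 2 = (O² + (-4 + 0)*O) - 2 = (O² - 4*O) - 2 = -2 + O² - 4*O)
-42*((-3 + 17) + X(0)) = -42*((-3 + 17) + (-2 + 0² - 4*0)) = -42*(14 + (-2 + 0 + 0)) = -42*(14 - 2) = -42*12 = -504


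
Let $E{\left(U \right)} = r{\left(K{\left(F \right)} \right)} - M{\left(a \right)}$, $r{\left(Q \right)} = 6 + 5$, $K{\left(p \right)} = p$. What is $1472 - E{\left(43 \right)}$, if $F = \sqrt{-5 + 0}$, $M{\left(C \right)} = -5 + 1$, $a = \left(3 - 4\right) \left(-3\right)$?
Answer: $1457$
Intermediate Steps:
$a = 3$ ($a = \left(-1\right) \left(-3\right) = 3$)
$M{\left(C \right)} = -4$
$F = i \sqrt{5}$ ($F = \sqrt{-5} = i \sqrt{5} \approx 2.2361 i$)
$r{\left(Q \right)} = 11$
$E{\left(U \right)} = 15$ ($E{\left(U \right)} = 11 - -4 = 11 + 4 = 15$)
$1472 - E{\left(43 \right)} = 1472 - 15 = 1457$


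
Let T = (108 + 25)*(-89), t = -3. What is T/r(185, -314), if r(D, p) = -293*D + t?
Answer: 1691/7744 ≈ 0.21836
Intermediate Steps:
r(D, p) = -3 - 293*D (r(D, p) = -293*D - 3 = -3 - 293*D)
T = -11837 (T = 133*(-89) = -11837)
T/r(185, -314) = -11837/(-3 - 293*185) = -11837/(-3 - 54205) = -11837/(-54208) = -11837*(-1/54208) = 1691/7744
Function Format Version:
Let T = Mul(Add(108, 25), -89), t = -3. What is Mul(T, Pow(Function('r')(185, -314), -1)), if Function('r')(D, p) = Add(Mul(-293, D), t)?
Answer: Rational(1691, 7744) ≈ 0.21836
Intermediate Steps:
Function('r')(D, p) = Add(-3, Mul(-293, D)) (Function('r')(D, p) = Add(Mul(-293, D), -3) = Add(-3, Mul(-293, D)))
T = -11837 (T = Mul(133, -89) = -11837)
Mul(T, Pow(Function('r')(185, -314), -1)) = Mul(-11837, Pow(Add(-3, Mul(-293, 185)), -1)) = Mul(-11837, Pow(Add(-3, -54205), -1)) = Mul(-11837, Pow(-54208, -1)) = Mul(-11837, Rational(-1, 54208)) = Rational(1691, 7744)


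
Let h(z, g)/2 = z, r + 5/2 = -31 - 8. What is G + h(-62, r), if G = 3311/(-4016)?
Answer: -501295/4016 ≈ -124.82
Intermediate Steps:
r = -83/2 (r = -5/2 + (-31 - 8) = -5/2 - 39 = -83/2 ≈ -41.500)
h(z, g) = 2*z
G = -3311/4016 (G = 3311*(-1/4016) = -3311/4016 ≈ -0.82445)
G + h(-62, r) = -3311/4016 + 2*(-62) = -3311/4016 - 124 = -501295/4016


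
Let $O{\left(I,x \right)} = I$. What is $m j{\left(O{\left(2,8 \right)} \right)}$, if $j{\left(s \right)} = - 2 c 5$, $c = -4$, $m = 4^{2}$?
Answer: $640$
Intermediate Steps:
$m = 16$
$j{\left(s \right)} = 40$ ($j{\left(s \right)} = \left(-2\right) \left(-4\right) 5 = 8 \cdot 5 = 40$)
$m j{\left(O{\left(2,8 \right)} \right)} = 16 \cdot 40 = 640$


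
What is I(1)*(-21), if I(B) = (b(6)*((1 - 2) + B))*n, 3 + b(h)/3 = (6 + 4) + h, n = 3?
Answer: 0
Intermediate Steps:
b(h) = 21 + 3*h (b(h) = -9 + 3*((6 + 4) + h) = -9 + 3*(10 + h) = -9 + (30 + 3*h) = 21 + 3*h)
I(B) = -117 + 117*B (I(B) = ((21 + 3*6)*((1 - 2) + B))*3 = ((21 + 18)*(-1 + B))*3 = (39*(-1 + B))*3 = (-39 + 39*B)*3 = -117 + 117*B)
I(1)*(-21) = (-117 + 117*1)*(-21) = (-117 + 117)*(-21) = 0*(-21) = 0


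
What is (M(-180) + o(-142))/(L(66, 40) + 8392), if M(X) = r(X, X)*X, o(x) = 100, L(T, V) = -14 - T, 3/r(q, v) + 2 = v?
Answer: 4685/378196 ≈ 0.012388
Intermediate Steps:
r(q, v) = 3/(-2 + v)
M(X) = 3*X/(-2 + X) (M(X) = (3/(-2 + X))*X = 3*X/(-2 + X))
(M(-180) + o(-142))/(L(66, 40) + 8392) = (3*(-180)/(-2 - 180) + 100)/((-14 - 1*66) + 8392) = (3*(-180)/(-182) + 100)/((-14 - 66) + 8392) = (3*(-180)*(-1/182) + 100)/(-80 + 8392) = (270/91 + 100)/8312 = (9370/91)*(1/8312) = 4685/378196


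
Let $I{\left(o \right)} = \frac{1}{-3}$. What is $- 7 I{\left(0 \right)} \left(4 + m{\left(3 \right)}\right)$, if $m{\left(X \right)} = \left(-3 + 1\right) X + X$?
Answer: $\frac{7}{3} \approx 2.3333$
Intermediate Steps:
$m{\left(X \right)} = - X$ ($m{\left(X \right)} = - 2 X + X = - X$)
$I{\left(o \right)} = - \frac{1}{3}$
$- 7 I{\left(0 \right)} \left(4 + m{\left(3 \right)}\right) = \left(-7\right) \left(- \frac{1}{3}\right) \left(4 - 3\right) = \frac{7 \left(4 - 3\right)}{3} = \frac{7}{3} \cdot 1 = \frac{7}{3}$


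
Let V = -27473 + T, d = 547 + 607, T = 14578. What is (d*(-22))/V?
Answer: 25388/12895 ≈ 1.9688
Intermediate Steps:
d = 1154
V = -12895 (V = -27473 + 14578 = -12895)
(d*(-22))/V = (1154*(-22))/(-12895) = -25388*(-1/12895) = 25388/12895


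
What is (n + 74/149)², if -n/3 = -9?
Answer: 16785409/22201 ≈ 756.07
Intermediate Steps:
n = 27 (n = -3*(-9) = 27)
(n + 74/149)² = (27 + 74/149)² = (4097/149)² = 16785409/22201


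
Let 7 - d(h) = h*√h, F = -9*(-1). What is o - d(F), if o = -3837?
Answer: -3817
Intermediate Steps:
F = 9
d(h) = 7 - h^(3/2) (d(h) = 7 - h*√h = 7 - h^(3/2))
o - d(F) = -3837 - (7 - 9^(3/2)) = -3837 - (7 - 1*27) = -3837 - (7 - 27) = -3837 - 1*(-20) = -3837 + 20 = -3817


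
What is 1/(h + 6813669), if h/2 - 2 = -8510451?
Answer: -1/10207229 ≈ -9.7970e-8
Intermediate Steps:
h = -17020898 (h = 4 + 2*(-8510451) = 4 - 17020902 = -17020898)
1/(h + 6813669) = 1/(-17020898 + 6813669) = 1/(-10207229) = -1/10207229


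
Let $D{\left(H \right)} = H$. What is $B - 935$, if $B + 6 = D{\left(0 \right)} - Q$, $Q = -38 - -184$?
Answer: $-1087$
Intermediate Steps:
$Q = 146$ ($Q = -38 + 184 = 146$)
$B = -152$ ($B = -6 + \left(0 - 146\right) = -6 - 146 = -152$)
$B - 935 = -152 - 935 = -1087$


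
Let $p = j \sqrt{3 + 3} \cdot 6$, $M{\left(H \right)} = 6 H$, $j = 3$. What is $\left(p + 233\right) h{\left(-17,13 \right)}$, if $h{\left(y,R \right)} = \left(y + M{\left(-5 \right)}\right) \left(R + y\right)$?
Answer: $43804 + 3384 \sqrt{6} \approx 52093.0$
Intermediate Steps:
$h{\left(y,R \right)} = \left(-30 + y\right) \left(R + y\right)$ ($h{\left(y,R \right)} = \left(y + 6 \left(-5\right)\right) \left(R + y\right) = \left(y - 30\right) \left(R + y\right) = \left(-30 + y\right) \left(R + y\right)$)
$p = 18 \sqrt{6}$ ($p = 3 \sqrt{3 + 3} \cdot 6 = 3 \sqrt{6} \cdot 6 = 18 \sqrt{6} \approx 44.091$)
$\left(p + 233\right) h{\left(-17,13 \right)} = \left(18 \sqrt{6} + 233\right) \left(\left(-17\right)^{2} - 390 - -510 + 13 \left(-17\right)\right) = \left(233 + 18 \sqrt{6}\right) \left(289 - 390 + 510 - 221\right) = \left(233 + 18 \sqrt{6}\right) 188 = 43804 + 3384 \sqrt{6}$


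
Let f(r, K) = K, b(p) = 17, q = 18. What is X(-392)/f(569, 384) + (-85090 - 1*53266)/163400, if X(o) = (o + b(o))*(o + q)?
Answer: 476327527/1307200 ≈ 364.39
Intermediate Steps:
X(o) = (17 + o)*(18 + o) (X(o) = (o + 17)*(o + 18) = (17 + o)*(18 + o))
X(-392)/f(569, 384) + (-85090 - 1*53266)/163400 = (306 + (-392)² + 35*(-392))/384 + (-85090 - 1*53266)/163400 = (306 + 153664 - 13720)*(1/384) + (-85090 - 53266)*(1/163400) = 140250*(1/384) - 138356*1/163400 = 23375/64 - 34589/40850 = 476327527/1307200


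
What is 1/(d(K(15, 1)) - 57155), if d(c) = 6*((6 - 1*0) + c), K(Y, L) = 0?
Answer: -1/57119 ≈ -1.7507e-5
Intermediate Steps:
d(c) = 36 + 6*c (d(c) = 6*((6 + 0) + c) = 6*(6 + c) = 36 + 6*c)
1/(d(K(15, 1)) - 57155) = 1/((36 + 6*0) - 57155) = 1/((36 + 0) - 57155) = 1/(36 - 57155) = 1/(-57119) = -1/57119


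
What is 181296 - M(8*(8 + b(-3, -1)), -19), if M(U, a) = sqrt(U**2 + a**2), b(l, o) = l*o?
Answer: 181296 - sqrt(8105) ≈ 1.8121e+5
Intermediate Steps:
181296 - M(8*(8 + b(-3, -1)), -19) = 181296 - sqrt((8*(8 - 3*(-1)))**2 + (-19)**2) = 181296 - sqrt((8*(8 + 3))**2 + 361) = 181296 - sqrt((8*11)**2 + 361) = 181296 - sqrt(88**2 + 361) = 181296 - sqrt(7744 + 361) = 181296 - sqrt(8105)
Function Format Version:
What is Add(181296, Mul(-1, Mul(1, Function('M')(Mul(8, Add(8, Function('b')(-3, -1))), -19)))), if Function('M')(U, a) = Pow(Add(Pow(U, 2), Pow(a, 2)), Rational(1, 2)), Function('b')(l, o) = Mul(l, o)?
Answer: Add(181296, Mul(-1, Pow(8105, Rational(1, 2)))) ≈ 1.8121e+5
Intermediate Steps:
Add(181296, Mul(-1, Mul(1, Function('M')(Mul(8, Add(8, Function('b')(-3, -1))), -19)))) = Add(181296, Mul(-1, Mul(1, Pow(Add(Pow(Mul(8, Add(8, Mul(-3, -1))), 2), Pow(-19, 2)), Rational(1, 2))))) = Add(181296, Mul(-1, Mul(1, Pow(Add(Pow(Mul(8, Add(8, 3)), 2), 361), Rational(1, 2))))) = Add(181296, Mul(-1, Mul(1, Pow(Add(Pow(Mul(8, 11), 2), 361), Rational(1, 2))))) = Add(181296, Mul(-1, Mul(1, Pow(Add(Pow(88, 2), 361), Rational(1, 2))))) = Add(181296, Mul(-1, Mul(1, Pow(Add(7744, 361), Rational(1, 2))))) = Add(181296, Mul(-1, Mul(1, Pow(8105, Rational(1, 2))))) = Add(181296, Mul(-1, Pow(8105, Rational(1, 2))))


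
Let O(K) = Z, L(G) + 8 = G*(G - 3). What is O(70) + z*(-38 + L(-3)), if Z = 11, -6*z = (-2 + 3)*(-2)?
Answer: 5/3 ≈ 1.6667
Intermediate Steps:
z = ⅓ (z = -(-2 + 3)*(-2)/6 = -(-2)/6 = -⅙*(-2) = ⅓ ≈ 0.33333)
L(G) = -8 + G*(-3 + G) (L(G) = -8 + G*(G - 3) = -8 + G*(-3 + G))
O(K) = 11
O(70) + z*(-38 + L(-3)) = 11 + (-38 + (-8 + (-3)² - 3*(-3)))/3 = 11 + (-38 + (-8 + 9 + 9))/3 = 11 + (-38 + 10)/3 = 11 + (⅓)*(-28) = 11 - 28/3 = 5/3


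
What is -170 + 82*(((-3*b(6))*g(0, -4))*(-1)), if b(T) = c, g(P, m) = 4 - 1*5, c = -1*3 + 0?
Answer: 568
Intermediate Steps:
c = -3 (c = -3 + 0 = -3)
g(P, m) = -1 (g(P, m) = 4 - 5 = -1)
b(T) = -3
-170 + 82*(((-3*b(6))*g(0, -4))*(-1)) = -170 + 82*((-3*(-3)*(-1))*(-1)) = -170 + 82*((9*(-1))*(-1)) = -170 + 82*(-9*(-1)) = -170 + 82*9 = -170 + 738 = 568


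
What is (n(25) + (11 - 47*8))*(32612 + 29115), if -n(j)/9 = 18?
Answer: -32530129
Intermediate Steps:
n(j) = -162 (n(j) = -9*18 = -162)
(n(25) + (11 - 47*8))*(32612 + 29115) = (-162 + (11 - 47*8))*(32612 + 29115) = (-162 + (11 - 376))*61727 = (-162 - 365)*61727 = -527*61727 = -32530129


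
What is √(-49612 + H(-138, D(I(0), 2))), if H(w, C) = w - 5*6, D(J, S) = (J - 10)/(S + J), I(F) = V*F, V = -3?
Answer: 2*I*√12445 ≈ 223.11*I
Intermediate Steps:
I(F) = -3*F
D(J, S) = (-10 + J)/(J + S)
H(w, C) = -30 + w (H(w, C) = w - 30 = -30 + w)
√(-49612 + H(-138, D(I(0), 2))) = √(-49612 + (-30 - 138)) = √(-49612 - 168) = √(-49780) = 2*I*√12445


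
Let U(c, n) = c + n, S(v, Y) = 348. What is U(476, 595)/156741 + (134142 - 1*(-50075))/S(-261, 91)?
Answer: 9624909835/18181956 ≈ 529.37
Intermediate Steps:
U(476, 595)/156741 + (134142 - 1*(-50075))/S(-261, 91) = (476 + 595)/156741 + (134142 - 1*(-50075))/348 = 1071*(1/156741) + (134142 + 50075)*(1/348) = 357/52247 + 184217*(1/348) = 357/52247 + 184217/348 = 9624909835/18181956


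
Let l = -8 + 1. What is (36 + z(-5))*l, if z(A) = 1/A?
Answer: -1253/5 ≈ -250.60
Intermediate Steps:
l = -7
(36 + z(-5))*l = (36 + 1/(-5))*(-7) = (36 - 1/5)*(-7) = (179/5)*(-7) = -1253/5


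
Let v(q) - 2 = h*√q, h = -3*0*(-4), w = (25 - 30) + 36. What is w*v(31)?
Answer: 62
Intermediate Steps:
w = 31 (w = -5 + 36 = 31)
h = 0 (h = 0*(-4) = 0)
v(q) = 2 (v(q) = 2 + 0*√q = 2 + 0 = 2)
w*v(31) = 31*2 = 62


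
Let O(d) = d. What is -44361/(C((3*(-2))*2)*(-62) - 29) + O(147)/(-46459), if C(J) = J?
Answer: -294438972/4745455 ≈ -62.047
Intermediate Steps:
-44361/(C((3*(-2))*2)*(-62) - 29) + O(147)/(-46459) = -44361/(((3*(-2))*2)*(-62) - 29) + 147/(-46459) = -44361/(-6*2*(-62) - 29) + 147*(-1/46459) = -44361/(-12*(-62) - 29) - 21/6637 = -44361/(744 - 29) - 21/6637 = -44361/715 - 21/6637 = -294438972/4745455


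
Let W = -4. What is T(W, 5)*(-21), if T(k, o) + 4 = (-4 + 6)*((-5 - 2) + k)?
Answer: 546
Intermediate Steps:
T(k, o) = -18 + 2*k (T(k, o) = -4 + (-4 + 6)*((-5 - 2) + k) = -4 + 2*(-7 + k) = -4 + (-14 + 2*k) = -18 + 2*k)
T(W, 5)*(-21) = (-18 + 2*(-4))*(-21) = (-18 - 8)*(-21) = -26*(-21) = 546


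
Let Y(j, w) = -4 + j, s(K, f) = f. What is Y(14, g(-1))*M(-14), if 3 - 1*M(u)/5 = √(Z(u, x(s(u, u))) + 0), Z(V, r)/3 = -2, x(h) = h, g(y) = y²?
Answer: 150 - 50*I*√6 ≈ 150.0 - 122.47*I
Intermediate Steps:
Z(V, r) = -6 (Z(V, r) = 3*(-2) = -6)
M(u) = 15 - 5*I*√6 (M(u) = 15 - 5*√(-6 + 0) = 15 - 5*I*√6)
Y(14, g(-1))*M(-14) = (-4 + 14)*(15 - 5*I*√6) = 10*(15 - 5*I*√6) = 150 - 50*I*√6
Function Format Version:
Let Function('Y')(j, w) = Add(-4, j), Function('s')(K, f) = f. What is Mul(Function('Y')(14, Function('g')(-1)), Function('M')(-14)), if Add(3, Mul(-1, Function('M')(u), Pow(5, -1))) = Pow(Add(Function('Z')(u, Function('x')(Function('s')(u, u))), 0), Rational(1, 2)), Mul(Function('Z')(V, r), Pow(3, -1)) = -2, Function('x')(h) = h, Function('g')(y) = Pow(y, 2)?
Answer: Add(150, Mul(-50, I, Pow(6, Rational(1, 2)))) ≈ Add(150.00, Mul(-122.47, I))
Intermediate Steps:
Function('Z')(V, r) = -6 (Function('Z')(V, r) = Mul(3, -2) = -6)
Function('M')(u) = Add(15, Mul(-5, I, Pow(6, Rational(1, 2)))) (Function('M')(u) = Add(15, Mul(-5, Pow(Add(-6, 0), Rational(1, 2)))) = Add(15, Mul(-5, Pow(-6, Rational(1, 2)))) = Add(15, Mul(-5, Mul(I, Pow(6, Rational(1, 2))))) = Add(15, Mul(-5, I, Pow(6, Rational(1, 2)))))
Mul(Function('Y')(14, Function('g')(-1)), Function('M')(-14)) = Mul(Add(-4, 14), Add(15, Mul(-5, I, Pow(6, Rational(1, 2))))) = Mul(10, Add(15, Mul(-5, I, Pow(6, Rational(1, 2))))) = Add(150, Mul(-50, I, Pow(6, Rational(1, 2))))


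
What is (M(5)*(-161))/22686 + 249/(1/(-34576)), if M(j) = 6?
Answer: -32552232305/3781 ≈ -8.6094e+6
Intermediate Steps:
(M(5)*(-161))/22686 + 249/(1/(-34576)) = (6*(-161))/22686 + 249/(1/(-34576)) = -966*1/22686 + 249/(-1/34576) = -161/3781 + 249*(-34576) = -161/3781 - 8609424 = -32552232305/3781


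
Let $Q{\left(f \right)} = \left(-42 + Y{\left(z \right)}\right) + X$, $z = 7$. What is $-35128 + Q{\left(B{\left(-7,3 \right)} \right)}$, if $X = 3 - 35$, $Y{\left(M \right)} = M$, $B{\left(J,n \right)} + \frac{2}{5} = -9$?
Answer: $-35195$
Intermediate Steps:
$B{\left(J,n \right)} = - \frac{47}{5}$ ($B{\left(J,n \right)} = - \frac{2}{5} - 9 = - \frac{47}{5}$)
$X = -32$
$Q{\left(f \right)} = -67$ ($Q{\left(f \right)} = \left(-42 + 7\right) - 32 = -35 - 32 = -67$)
$-35128 + Q{\left(B{\left(-7,3 \right)} \right)} = -35128 - 67 = -35195$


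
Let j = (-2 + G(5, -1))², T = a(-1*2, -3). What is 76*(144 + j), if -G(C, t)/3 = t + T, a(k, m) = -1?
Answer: 12160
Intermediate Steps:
T = -1
G(C, t) = 3 - 3*t (G(C, t) = -3*(t - 1) = -3*(-1 + t) = 3 - 3*t)
j = 16 (j = (-2 + (3 - 3*(-1)))² = (-2 + (3 + 3))² = (-2 + 6)² = 4² = 16)
76*(144 + j) = 76*(144 + 16) = 76*160 = 12160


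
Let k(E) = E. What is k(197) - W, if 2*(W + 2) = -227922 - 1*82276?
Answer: 155298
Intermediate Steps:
W = -155101 (W = -2 + (-227922 - 1*82276)/2 = -2 + (-227922 - 82276)/2 = -2 + (½)*(-310198) = -2 - 155099 = -155101)
k(197) - W = 197 - 1*(-155101) = 197 + 155101 = 155298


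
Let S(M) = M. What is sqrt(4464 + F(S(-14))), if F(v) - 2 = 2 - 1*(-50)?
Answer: 3*sqrt(502) ≈ 67.216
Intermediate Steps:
F(v) = 54 (F(v) = 2 + (2 - 1*(-50)) = 2 + (2 + 50) = 2 + 52 = 54)
sqrt(4464 + F(S(-14))) = sqrt(4464 + 54) = sqrt(4518) = 3*sqrt(502)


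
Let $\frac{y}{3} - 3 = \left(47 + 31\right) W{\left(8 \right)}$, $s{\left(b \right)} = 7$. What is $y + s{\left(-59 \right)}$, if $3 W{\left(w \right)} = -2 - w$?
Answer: $-764$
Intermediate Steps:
$W{\left(w \right)} = - \frac{2}{3} - \frac{w}{3}$ ($W{\left(w \right)} = \frac{-2 - w}{3} = - \frac{2}{3} - \frac{w}{3}$)
$y = -771$ ($y = 9 + 3 \left(47 + 31\right) \left(- \frac{2}{3} - \frac{8}{3}\right) = 9 + 3 \cdot 78 \left(- \frac{2}{3} - \frac{8}{3}\right) = 9 + 3 \cdot 78 \left(- \frac{10}{3}\right) = 9 + 3 \left(-260\right) = 9 - 780 = -771$)
$y + s{\left(-59 \right)} = -771 + 7 = -764$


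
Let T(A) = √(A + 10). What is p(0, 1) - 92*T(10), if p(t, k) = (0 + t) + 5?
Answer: 5 - 184*√5 ≈ -406.44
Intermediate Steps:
T(A) = √(10 + A)
p(t, k) = 5 + t (p(t, k) = t + 5 = 5 + t)
p(0, 1) - 92*T(10) = (5 + 0) - 92*√(10 + 10) = 5 - 184*√5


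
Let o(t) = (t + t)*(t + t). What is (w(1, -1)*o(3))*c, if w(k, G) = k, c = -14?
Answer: -504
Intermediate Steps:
o(t) = 4*t**2 (o(t) = (2*t)*(2*t) = 4*t**2)
(w(1, -1)*o(3))*c = (1*(4*3**2))*(-14) = (1*(4*9))*(-14) = (1*36)*(-14) = 36*(-14) = -504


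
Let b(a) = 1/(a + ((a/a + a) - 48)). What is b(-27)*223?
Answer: -223/101 ≈ -2.2079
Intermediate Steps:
b(a) = 1/(-47 + 2*a) (b(a) = 1/(a + ((1 + a) - 48)) = 1/(a + (-47 + a)) = 1/(-47 + 2*a))
b(-27)*223 = 223/(-47 + 2*(-27)) = 223/(-47 - 54) = 223/(-101) = -1/101*223 = -223/101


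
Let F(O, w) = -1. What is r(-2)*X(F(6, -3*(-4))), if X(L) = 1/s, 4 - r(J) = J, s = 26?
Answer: 3/13 ≈ 0.23077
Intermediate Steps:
r(J) = 4 - J
X(L) = 1/26
r(-2)*X(F(6, -3*(-4))) = (4 - 1*(-2))*(1/26) = (4 + 2)*(1/26) = 6*(1/26) = 3/13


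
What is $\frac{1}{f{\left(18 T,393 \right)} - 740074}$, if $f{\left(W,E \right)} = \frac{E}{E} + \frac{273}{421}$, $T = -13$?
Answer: $- \frac{421}{311570460} \approx -1.3512 \cdot 10^{-6}$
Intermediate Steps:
$f{\left(W,E \right)} = \frac{694}{421}$ ($f{\left(W,E \right)} = 1 + 273 \cdot \frac{1}{421} = 1 + \frac{273}{421} = \frac{694}{421}$)
$\frac{1}{f{\left(18 T,393 \right)} - 740074} = \frac{1}{\frac{694}{421} - 740074} = \frac{1}{- \frac{311570460}{421}} = - \frac{421}{311570460}$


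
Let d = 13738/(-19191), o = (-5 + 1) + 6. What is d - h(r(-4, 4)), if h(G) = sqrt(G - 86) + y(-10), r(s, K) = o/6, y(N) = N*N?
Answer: -1932838/19191 - I*sqrt(771)/3 ≈ -100.72 - 9.2556*I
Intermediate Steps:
o = 2 (o = -4 + 6 = 2)
y(N) = N**2
r(s, K) = 1/3 (r(s, K) = 2/6 = 2*(1/6) = 1/3)
d = -13738/19191 (d = 13738*(-1/19191) = -13738/19191 ≈ -0.71586)
h(G) = 100 + sqrt(-86 + G) (h(G) = sqrt(G - 86) + (-10)**2 = sqrt(-86 + G) + 100 = 100 + sqrt(-86 + G))
d - h(r(-4, 4)) = -13738/19191 - (100 + sqrt(-86 + 1/3)) = -13738/19191 - (100 + sqrt(-257/3)) = -13738/19191 - (100 + I*sqrt(771)/3) = -13738/19191 + (-100 - I*sqrt(771)/3) = -1932838/19191 - I*sqrt(771)/3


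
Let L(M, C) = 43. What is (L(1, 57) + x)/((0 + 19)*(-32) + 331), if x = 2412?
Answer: -2455/277 ≈ -8.8628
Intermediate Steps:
(L(1, 57) + x)/((0 + 19)*(-32) + 331) = (43 + 2412)/((0 + 19)*(-32) + 331) = 2455/(19*(-32) + 331) = 2455/(-608 + 331) = 2455/(-277) = 2455*(-1/277) = -2455/277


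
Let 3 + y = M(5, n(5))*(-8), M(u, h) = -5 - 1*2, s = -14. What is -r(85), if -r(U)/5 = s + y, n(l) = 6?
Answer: 195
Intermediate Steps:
M(u, h) = -7 (M(u, h) = -5 - 2 = -7)
y = 53 (y = -3 - 7*(-8) = -3 + 56 = 53)
r(U) = -195 (r(U) = -5*(-14 + 53) = -5*39 = -195)
-r(85) = -1*(-195) = 195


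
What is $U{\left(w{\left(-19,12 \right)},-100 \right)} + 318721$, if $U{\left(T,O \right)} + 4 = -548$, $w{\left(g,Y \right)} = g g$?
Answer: $318169$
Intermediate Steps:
$w{\left(g,Y \right)} = g^{2}$
$U{\left(T,O \right)} = -552$ ($U{\left(T,O \right)} = -4 - 548 = -552$)
$U{\left(w{\left(-19,12 \right)},-100 \right)} + 318721 = -552 + 318721 = 318169$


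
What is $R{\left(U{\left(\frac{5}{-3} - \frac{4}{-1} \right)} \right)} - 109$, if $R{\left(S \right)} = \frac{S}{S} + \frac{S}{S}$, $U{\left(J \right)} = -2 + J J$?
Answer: $-107$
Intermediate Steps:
$U{\left(J \right)} = -2 + J^{2}$
$R{\left(S \right)} = 2$ ($R{\left(S \right)} = 1 + 1 = 2$)
$R{\left(U{\left(\frac{5}{-3} - \frac{4}{-1} \right)} \right)} - 109 = 2 - 109 = -107$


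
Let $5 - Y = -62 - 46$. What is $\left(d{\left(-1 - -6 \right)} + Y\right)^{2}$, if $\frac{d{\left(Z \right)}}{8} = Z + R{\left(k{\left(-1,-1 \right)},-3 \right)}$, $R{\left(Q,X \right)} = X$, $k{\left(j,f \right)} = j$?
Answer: $16641$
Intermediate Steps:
$d{\left(Z \right)} = -24 + 8 Z$ ($d{\left(Z \right)} = 8 \left(Z - 3\right) = 8 \left(-3 + Z\right) = -24 + 8 Z$)
$Y = 113$ ($Y = 5 - \left(-62 - 46\right) = 5 - -108 = 5 + 108 = 113$)
$\left(d{\left(-1 - -6 \right)} + Y\right)^{2} = \left(\left(-24 + 8 \left(-1 - -6\right)\right) + 113\right)^{2} = \left(\left(-24 + 8 \left(-1 + 6\right)\right) + 113\right)^{2} = \left(\left(-24 + 8 \cdot 5\right) + 113\right)^{2} = \left(\left(-24 + 40\right) + 113\right)^{2} = \left(16 + 113\right)^{2} = 129^{2} = 16641$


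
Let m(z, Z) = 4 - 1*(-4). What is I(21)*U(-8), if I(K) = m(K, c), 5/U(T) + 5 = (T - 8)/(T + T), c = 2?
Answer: -10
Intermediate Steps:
U(T) = 5/(-5 + (-8 + T)/(2*T)) (U(T) = 5/(-5 + (T - 8)/(T + T)) = 5/(-5 + (-8 + T)/((2*T))) = 5/(-5 + (-8 + T)*(1/(2*T))) = 5/(-5 + (-8 + T)/(2*T)))
m(z, Z) = 8 (m(z, Z) = 4 + 4 = 8)
I(K) = 8
I(21)*U(-8) = 8*(-10*(-8)/(8 + 9*(-8))) = 8*(-10*(-8)/(8 - 72)) = 8*(-10*(-8)/(-64)) = 8*(-10*(-8)*(-1/64)) = 8*(-5/4) = -10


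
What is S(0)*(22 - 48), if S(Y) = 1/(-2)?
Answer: 13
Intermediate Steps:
S(Y) = -1/2
S(0)*(22 - 48) = -(22 - 48)/2 = -1/2*(-26) = 13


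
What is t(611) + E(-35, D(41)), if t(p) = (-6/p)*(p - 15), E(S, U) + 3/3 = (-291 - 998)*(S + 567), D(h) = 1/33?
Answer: -418996215/611 ≈ -6.8576e+5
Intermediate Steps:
D(h) = 1/33
E(S, U) = -730864 - 1289*S (E(S, U) = -1 + (-291 - 998)*(S + 567) = -1 - 1289*(567 + S) = -1 + (-730863 - 1289*S) = -730864 - 1289*S)
t(p) = -6*(-15 + p)/p (t(p) = (-6/p)*(-15 + p) = -6*(-15 + p)/p)
t(611) + E(-35, D(41)) = (-6 + 90/611) + (-730864 - 1289*(-35)) = (-6 + 90*(1/611)) + (-730864 + 45115) = (-6 + 90/611) - 685749 = -3576/611 - 685749 = -418996215/611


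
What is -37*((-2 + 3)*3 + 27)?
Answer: -1110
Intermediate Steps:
-37*((-2 + 3)*3 + 27) = -37*(1*3 + 27) = -37*(3 + 27) = -37*30 = -1110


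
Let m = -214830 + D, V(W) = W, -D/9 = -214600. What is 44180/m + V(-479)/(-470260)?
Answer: 2159832383/80723420820 ≈ 0.026756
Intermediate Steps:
D = 1931400 (D = -9*(-214600) = 1931400)
m = 1716570 (m = -214830 + 1931400 = 1716570)
44180/m + V(-479)/(-470260) = 44180/1716570 - 479/(-470260) = 44180*(1/1716570) - 479*(-1/470260) = 4418/171657 + 479/470260 = 2159832383/80723420820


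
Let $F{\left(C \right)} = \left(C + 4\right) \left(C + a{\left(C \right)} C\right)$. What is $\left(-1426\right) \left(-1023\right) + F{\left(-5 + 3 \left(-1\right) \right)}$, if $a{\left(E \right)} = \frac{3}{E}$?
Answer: $1458818$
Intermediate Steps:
$F{\left(C \right)} = \left(3 + C\right) \left(4 + C\right)$ ($F{\left(C \right)} = \left(C + 4\right) \left(C + \frac{3}{C} C\right) = \left(4 + C\right) \left(C + 3\right) = \left(4 + C\right) \left(3 + C\right) = \left(3 + C\right) \left(4 + C\right)$)
$\left(-1426\right) \left(-1023\right) + F{\left(-5 + 3 \left(-1\right) \right)} = \left(-1426\right) \left(-1023\right) + \left(12 + \left(-5 + 3 \left(-1\right)\right) \left(7 + \left(-5 + 3 \left(-1\right)\right)\right)\right) = 1458798 + \left(12 + \left(-5 - 3\right) \left(7 - 8\right)\right) = 1458798 + \left(12 - 8 \left(7 - 8\right)\right) = 1458798 + \left(12 - -8\right) = 1458798 + \left(12 + 8\right) = 1458798 + 20 = 1458818$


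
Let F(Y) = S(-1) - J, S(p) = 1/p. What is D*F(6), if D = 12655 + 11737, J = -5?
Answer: 97568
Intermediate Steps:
D = 24392
S(p) = 1/p
F(Y) = 4 (F(Y) = 1/(-1) - 1*(-5) = -1 + 5 = 4)
D*F(6) = 24392*4 = 97568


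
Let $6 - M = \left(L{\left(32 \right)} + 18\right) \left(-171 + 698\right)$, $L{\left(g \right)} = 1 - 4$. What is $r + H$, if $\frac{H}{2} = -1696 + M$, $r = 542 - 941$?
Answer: $-19589$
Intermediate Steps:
$L{\left(g \right)} = -3$
$r = -399$ ($r = 542 - 941 = -399$)
$M = -7899$ ($M = 6 - \left(-3 + 18\right) \left(-171 + 698\right) = 6 - 15 \cdot 527 = 6 - 7905 = -7899$)
$H = -19190$ ($H = 2 \left(-1696 - 7899\right) = 2 \left(-9595\right) = -19190$)
$r + H = -399 - 19190 = -19589$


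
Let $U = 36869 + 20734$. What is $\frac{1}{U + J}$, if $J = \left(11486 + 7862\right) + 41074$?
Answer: $\frac{1}{118025} \approx 8.4728 \cdot 10^{-6}$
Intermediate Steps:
$U = 57603$
$J = 60422$ ($J = 19348 + 41074 = 60422$)
$\frac{1}{U + J} = \frac{1}{57603 + 60422} = \frac{1}{118025}$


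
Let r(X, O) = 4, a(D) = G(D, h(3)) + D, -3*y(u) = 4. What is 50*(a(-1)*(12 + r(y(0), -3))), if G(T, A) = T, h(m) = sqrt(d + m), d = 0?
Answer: -1600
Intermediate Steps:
h(m) = sqrt(m) (h(m) = sqrt(0 + m) = sqrt(m))
y(u) = -4/3 (y(u) = -1/3*4 = -4/3)
a(D) = 2*D (a(D) = D + D = 2*D)
50*(a(-1)*(12 + r(y(0), -3))) = 50*((2*(-1))*(12 + 4)) = 50*(-2*16) = 50*(-32) = -1600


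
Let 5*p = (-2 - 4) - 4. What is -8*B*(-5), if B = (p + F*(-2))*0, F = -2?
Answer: 0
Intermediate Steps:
p = -2 (p = ((-2 - 4) - 4)/5 = (-6 - 4)/5 = (⅕)*(-10) = -2)
B = 0 (B = (-2 - 2*(-2))*0 = (-2 + 4)*0 = 2*0 = 0)
-8*B*(-5) = -8*0*(-5) = 0*(-5) = 0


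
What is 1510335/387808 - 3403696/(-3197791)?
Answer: 6149716208353/1240128932128 ≈ 4.9589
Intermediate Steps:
1510335/387808 - 3403696/(-3197791) = 1510335*(1/387808) - 3403696*(-1/3197791) = 1510335/387808 + 3403696/3197791 = 6149716208353/1240128932128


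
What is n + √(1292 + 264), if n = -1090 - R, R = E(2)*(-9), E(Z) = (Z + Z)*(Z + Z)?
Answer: -946 + 2*√389 ≈ -906.55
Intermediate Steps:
E(Z) = 4*Z² (E(Z) = (2*Z)*(2*Z) = 4*Z²)
R = -144 (R = (4*2²)*(-9) = (4*4)*(-9) = 16*(-9) = -144)
n = -946 (n = -1090 - 1*(-144) = -1090 + 144 = -946)
n + √(1292 + 264) = -946 + √(1292 + 264) = -946 + √1556 = -946 + 2*√389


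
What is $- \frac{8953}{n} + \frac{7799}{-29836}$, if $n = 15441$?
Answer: $- \frac{387546067}{460697676} \approx -0.84122$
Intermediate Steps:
$- \frac{8953}{n} + \frac{7799}{-29836} = - \frac{8953}{15441} + \frac{7799}{-29836} = \left(-8953\right) \frac{1}{15441} + 7799 \left(- \frac{1}{29836}\right) = - \frac{8953}{15441} - \frac{7799}{29836} = - \frac{387546067}{460697676}$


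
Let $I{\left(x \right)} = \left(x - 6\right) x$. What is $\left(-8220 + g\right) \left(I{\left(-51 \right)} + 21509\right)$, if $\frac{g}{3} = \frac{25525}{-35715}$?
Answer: $- \frac{477990200800}{2381} \approx -2.0075 \cdot 10^{8}$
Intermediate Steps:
$g = - \frac{5105}{2381}$ ($g = 3 \frac{25525}{-35715} = 3 \cdot 25525 \left(- \frac{1}{35715}\right) = 3 \left(- \frac{5105}{7143}\right) = - \frac{5105}{2381} \approx -2.1441$)
$I{\left(x \right)} = x \left(-6 + x\right)$ ($I{\left(x \right)} = \left(-6 + x\right) x = x \left(-6 + x\right)$)
$\left(-8220 + g\right) \left(I{\left(-51 \right)} + 21509\right) = \left(-8220 - \frac{5105}{2381}\right) \left(- 51 \left(-6 - 51\right) + 21509\right) = - \frac{19576925 \left(\left(-51\right) \left(-57\right) + 21509\right)}{2381} = - \frac{19576925 \left(2907 + 21509\right)}{2381} = \left(- \frac{19576925}{2381}\right) 24416 = - \frac{477990200800}{2381}$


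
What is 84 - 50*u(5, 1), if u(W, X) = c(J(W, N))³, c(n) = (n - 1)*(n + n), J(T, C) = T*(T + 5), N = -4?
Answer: -5882449999916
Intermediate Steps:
J(T, C) = T*(5 + T)
c(n) = 2*n*(-1 + n) (c(n) = (-1 + n)*(2*n) = 2*n*(-1 + n))
u(W, X) = 8*W³*(-1 + W*(5 + W))³*(5 + W)³ (u(W, X) = (2*(W*(5 + W))*(-1 + W*(5 + W)))³ = (2*W*(-1 + W*(5 + W))*(5 + W))³ = 8*W³*(-1 + W*(5 + W))³*(5 + W)³)
84 - 50*u(5, 1) = 84 - 400*5³*(-1 + 5*(5 + 5))³*(5 + 5)³ = 84 - 400*125*(-1 + 5*10)³*10³ = 84 - 400*125*(-1 + 50)³*1000 = 84 - 400*125*49³*1000 = 84 - 400*125*117649*1000 = 84 - 50*117649000000 = 84 - 5882450000000 = -5882449999916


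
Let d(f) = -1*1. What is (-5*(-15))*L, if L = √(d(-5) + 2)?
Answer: 75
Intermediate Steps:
d(f) = -1
L = 1 (L = √(-1 + 2) = √1 = 1)
(-5*(-15))*L = -5*(-15)*1 = 75*1 = 75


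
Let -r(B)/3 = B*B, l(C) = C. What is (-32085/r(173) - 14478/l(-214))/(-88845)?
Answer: -72600132/94839164845 ≈ -0.00076551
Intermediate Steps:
r(B) = -3*B**2 (r(B) = -3*B*B = -3*B**2)
(-32085/r(173) - 14478/l(-214))/(-88845) = (-32085/((-3*173**2)) - 14478/(-214))/(-88845) = (-32085/((-3*29929)) - 14478*(-1/214))*(-1/88845) = (-32085/(-89787) + 7239/107)*(-1/88845) = (-32085*(-1/89787) + 7239/107)*(-1/88845) = (10695/29929 + 7239/107)*(-1/88845) = (217800396/3202403)*(-1/88845) = -72600132/94839164845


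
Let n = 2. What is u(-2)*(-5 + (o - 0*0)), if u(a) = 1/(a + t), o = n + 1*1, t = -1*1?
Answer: ⅔ ≈ 0.66667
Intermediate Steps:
t = -1
o = 3 (o = 2 + 1*1 = 2 + 1 = 3)
u(a) = 1/(-1 + a) (u(a) = 1/(a - 1) = 1/(-1 + a))
u(-2)*(-5 + (o - 0*0)) = (-5 + (3 - 0*0))/(-1 - 2) = (-5 + (3 - 1*0))/(-3) = -(-5 + (3 + 0))/3 = -(-5 + 3)/3 = -⅓*(-2) = ⅔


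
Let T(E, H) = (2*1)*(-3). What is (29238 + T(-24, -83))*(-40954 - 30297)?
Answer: -2082809232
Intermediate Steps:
T(E, H) = -6 (T(E, H) = 2*(-3) = -6)
(29238 + T(-24, -83))*(-40954 - 30297) = (29238 - 6)*(-40954 - 30297) = 29232*(-71251) = -2082809232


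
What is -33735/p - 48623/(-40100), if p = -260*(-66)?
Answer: -664619/882200 ≈ -0.75337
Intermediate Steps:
p = 17160
-33735/p - 48623/(-40100) = -33735/17160 - 48623/(-40100) = -33735*1/17160 - 48623*(-1/40100) = -173/88 + 48623/40100 = -664619/882200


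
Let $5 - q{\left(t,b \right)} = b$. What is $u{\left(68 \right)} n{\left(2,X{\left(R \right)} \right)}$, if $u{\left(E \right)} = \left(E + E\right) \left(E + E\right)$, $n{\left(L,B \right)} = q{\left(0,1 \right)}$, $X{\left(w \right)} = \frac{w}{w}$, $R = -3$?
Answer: $73984$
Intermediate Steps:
$q{\left(t,b \right)} = 5 - b$
$X{\left(w \right)} = 1$
$n{\left(L,B \right)} = 4$ ($n{\left(L,B \right)} = 5 - 1 = 4$)
$u{\left(E \right)} = 4 E^{2}$ ($u{\left(E \right)} = 2 E 2 E = 4 E^{2}$)
$u{\left(68 \right)} n{\left(2,X{\left(R \right)} \right)} = 4 \cdot 68^{2} \cdot 4 = 4 \cdot 4624 \cdot 4 = 18496 \cdot 4 = 73984$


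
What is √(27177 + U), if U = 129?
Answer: 3*√3034 ≈ 165.25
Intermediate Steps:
√(27177 + U) = √(27177 + 129) = √27306 = 3*√3034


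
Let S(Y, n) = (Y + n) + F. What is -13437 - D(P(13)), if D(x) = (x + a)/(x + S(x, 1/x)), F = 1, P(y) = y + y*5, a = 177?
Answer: -164582829/12247 ≈ -13439.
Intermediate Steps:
P(y) = 6*y (P(y) = y + 5*y = 6*y)
S(Y, n) = 1 + Y + n (S(Y, n) = (Y + n) + 1 = 1 + Y + n)
D(x) = (177 + x)/(1 + 1/x + 2*x) (D(x) = (x + 177)/(x + (1 + x + 1/x)) = (177 + x)/(1 + 1/x + 2*x))
-13437 - D(P(13)) = -13437 - 6*13*(177 + 6*13)/(1 + 6*13 + 2*(6*13)**2) = -13437 - 78*(177 + 78)/(1 + 78 + 2*78**2) = -13437 - 78*255/(1 + 78 + 2*6084) = -13437 - 78*255/(1 + 78 + 12168) = -13437 - 78*255/12247 = -13437 - 1*19890/12247 = -13437 - 19890/12247 = -164582829/12247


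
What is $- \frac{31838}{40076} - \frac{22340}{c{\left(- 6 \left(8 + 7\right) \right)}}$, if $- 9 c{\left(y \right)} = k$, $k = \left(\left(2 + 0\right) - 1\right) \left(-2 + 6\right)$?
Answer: $\frac{1007194151}{20038} \approx 50264.0$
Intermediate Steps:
$k = 4$ ($k = \left(2 - 1\right) 4 = 1 \cdot 4 = 4$)
$c{\left(y \right)} = - \frac{4}{9}$ ($c{\left(y \right)} = \left(- \frac{1}{9}\right) 4 = - \frac{4}{9}$)
$- \frac{31838}{40076} - \frac{22340}{c{\left(- 6 \left(8 + 7\right) \right)}} = - \frac{31838}{40076} - \frac{22340}{- \frac{4}{9}} = \left(-31838\right) \frac{1}{40076} - -50265 = - \frac{15919}{20038} + 50265 = \frac{1007194151}{20038}$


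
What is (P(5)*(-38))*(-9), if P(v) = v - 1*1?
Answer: 1368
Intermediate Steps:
P(v) = -1 + v (P(v) = v - 1 = -1 + v)
(P(5)*(-38))*(-9) = ((-1 + 5)*(-38))*(-9) = (4*(-38))*(-9) = -152*(-9) = 1368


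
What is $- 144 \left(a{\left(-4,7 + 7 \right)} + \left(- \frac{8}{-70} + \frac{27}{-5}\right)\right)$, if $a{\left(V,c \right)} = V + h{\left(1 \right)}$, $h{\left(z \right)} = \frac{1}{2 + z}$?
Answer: $\frac{9024}{7} \approx 1289.1$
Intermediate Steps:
$a{\left(V,c \right)} = \frac{1}{3} + V$ ($a{\left(V,c \right)} = V + \frac{1}{2 + 1} = V + \frac{1}{3} = \frac{1}{3} + V$)
$- 144 \left(a{\left(-4,7 + 7 \right)} + \left(- \frac{8}{-70} + \frac{27}{-5}\right)\right) = - 144 \left(\left(\frac{1}{3} - 4\right) + \left(- \frac{8}{-70} + \frac{27}{-5}\right)\right) = - 144 \left(- \frac{11}{3} + \left(\left(-8\right) \left(- \frac{1}{70}\right) + 27 \left(- \frac{1}{5}\right)\right)\right) = - 144 \left(- \frac{11}{3} + \left(\frac{4}{35} - \frac{27}{5}\right)\right) = - 144 \left(- \frac{11}{3} - \frac{37}{7}\right) = \left(-144\right) \left(- \frac{188}{21}\right) = \frac{9024}{7}$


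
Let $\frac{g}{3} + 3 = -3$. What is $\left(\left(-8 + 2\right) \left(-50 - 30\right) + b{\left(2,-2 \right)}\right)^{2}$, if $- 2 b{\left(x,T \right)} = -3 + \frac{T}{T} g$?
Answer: $\frac{962361}{4} \approx 2.4059 \cdot 10^{5}$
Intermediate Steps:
$g = -18$ ($g = -9 + 3 \left(-3\right) = -9 - 9 = -18$)
$b{\left(x,T \right)} = \frac{21}{2}$ ($b{\left(x,T \right)} = - \frac{-3 + \frac{T}{T} \left(-18\right)}{2} = - \frac{-3 + 1 \left(-18\right)}{2} = - \frac{-3 - 18}{2} = \left(- \frac{1}{2}\right) \left(-21\right) = \frac{21}{2}$)
$\left(\left(-8 + 2\right) \left(-50 - 30\right) + b{\left(2,-2 \right)}\right)^{2} = \left(\left(-8 + 2\right) \left(-50 - 30\right) + \frac{21}{2}\right)^{2} = \left(\left(-6\right) \left(-80\right) + \frac{21}{2}\right)^{2} = \left(480 + \frac{21}{2}\right)^{2} = \left(\frac{981}{2}\right)^{2} = \frac{962361}{4}$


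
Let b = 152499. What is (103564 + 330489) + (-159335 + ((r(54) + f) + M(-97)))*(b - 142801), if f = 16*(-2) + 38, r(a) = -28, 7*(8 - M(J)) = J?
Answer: -10813587137/7 ≈ -1.5448e+9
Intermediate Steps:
M(J) = 8 - J/7
f = 6 (f = -32 + 38 = 6)
(103564 + 330489) + (-159335 + ((r(54) + f) + M(-97)))*(b - 142801) = (103564 + 330489) + (-159335 + ((-28 + 6) + (8 - ⅐*(-97))))*(152499 - 142801) = 434053 + (-159335 + (-22 + (8 + 97/7)))*9698 = 434053 + (-159335 + (-22 + 153/7))*9698 = 434053 + (-159335 - ⅐)*9698 = 434053 - 1115346/7*9698 = 434053 - 10816625508/7 = -10813587137/7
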